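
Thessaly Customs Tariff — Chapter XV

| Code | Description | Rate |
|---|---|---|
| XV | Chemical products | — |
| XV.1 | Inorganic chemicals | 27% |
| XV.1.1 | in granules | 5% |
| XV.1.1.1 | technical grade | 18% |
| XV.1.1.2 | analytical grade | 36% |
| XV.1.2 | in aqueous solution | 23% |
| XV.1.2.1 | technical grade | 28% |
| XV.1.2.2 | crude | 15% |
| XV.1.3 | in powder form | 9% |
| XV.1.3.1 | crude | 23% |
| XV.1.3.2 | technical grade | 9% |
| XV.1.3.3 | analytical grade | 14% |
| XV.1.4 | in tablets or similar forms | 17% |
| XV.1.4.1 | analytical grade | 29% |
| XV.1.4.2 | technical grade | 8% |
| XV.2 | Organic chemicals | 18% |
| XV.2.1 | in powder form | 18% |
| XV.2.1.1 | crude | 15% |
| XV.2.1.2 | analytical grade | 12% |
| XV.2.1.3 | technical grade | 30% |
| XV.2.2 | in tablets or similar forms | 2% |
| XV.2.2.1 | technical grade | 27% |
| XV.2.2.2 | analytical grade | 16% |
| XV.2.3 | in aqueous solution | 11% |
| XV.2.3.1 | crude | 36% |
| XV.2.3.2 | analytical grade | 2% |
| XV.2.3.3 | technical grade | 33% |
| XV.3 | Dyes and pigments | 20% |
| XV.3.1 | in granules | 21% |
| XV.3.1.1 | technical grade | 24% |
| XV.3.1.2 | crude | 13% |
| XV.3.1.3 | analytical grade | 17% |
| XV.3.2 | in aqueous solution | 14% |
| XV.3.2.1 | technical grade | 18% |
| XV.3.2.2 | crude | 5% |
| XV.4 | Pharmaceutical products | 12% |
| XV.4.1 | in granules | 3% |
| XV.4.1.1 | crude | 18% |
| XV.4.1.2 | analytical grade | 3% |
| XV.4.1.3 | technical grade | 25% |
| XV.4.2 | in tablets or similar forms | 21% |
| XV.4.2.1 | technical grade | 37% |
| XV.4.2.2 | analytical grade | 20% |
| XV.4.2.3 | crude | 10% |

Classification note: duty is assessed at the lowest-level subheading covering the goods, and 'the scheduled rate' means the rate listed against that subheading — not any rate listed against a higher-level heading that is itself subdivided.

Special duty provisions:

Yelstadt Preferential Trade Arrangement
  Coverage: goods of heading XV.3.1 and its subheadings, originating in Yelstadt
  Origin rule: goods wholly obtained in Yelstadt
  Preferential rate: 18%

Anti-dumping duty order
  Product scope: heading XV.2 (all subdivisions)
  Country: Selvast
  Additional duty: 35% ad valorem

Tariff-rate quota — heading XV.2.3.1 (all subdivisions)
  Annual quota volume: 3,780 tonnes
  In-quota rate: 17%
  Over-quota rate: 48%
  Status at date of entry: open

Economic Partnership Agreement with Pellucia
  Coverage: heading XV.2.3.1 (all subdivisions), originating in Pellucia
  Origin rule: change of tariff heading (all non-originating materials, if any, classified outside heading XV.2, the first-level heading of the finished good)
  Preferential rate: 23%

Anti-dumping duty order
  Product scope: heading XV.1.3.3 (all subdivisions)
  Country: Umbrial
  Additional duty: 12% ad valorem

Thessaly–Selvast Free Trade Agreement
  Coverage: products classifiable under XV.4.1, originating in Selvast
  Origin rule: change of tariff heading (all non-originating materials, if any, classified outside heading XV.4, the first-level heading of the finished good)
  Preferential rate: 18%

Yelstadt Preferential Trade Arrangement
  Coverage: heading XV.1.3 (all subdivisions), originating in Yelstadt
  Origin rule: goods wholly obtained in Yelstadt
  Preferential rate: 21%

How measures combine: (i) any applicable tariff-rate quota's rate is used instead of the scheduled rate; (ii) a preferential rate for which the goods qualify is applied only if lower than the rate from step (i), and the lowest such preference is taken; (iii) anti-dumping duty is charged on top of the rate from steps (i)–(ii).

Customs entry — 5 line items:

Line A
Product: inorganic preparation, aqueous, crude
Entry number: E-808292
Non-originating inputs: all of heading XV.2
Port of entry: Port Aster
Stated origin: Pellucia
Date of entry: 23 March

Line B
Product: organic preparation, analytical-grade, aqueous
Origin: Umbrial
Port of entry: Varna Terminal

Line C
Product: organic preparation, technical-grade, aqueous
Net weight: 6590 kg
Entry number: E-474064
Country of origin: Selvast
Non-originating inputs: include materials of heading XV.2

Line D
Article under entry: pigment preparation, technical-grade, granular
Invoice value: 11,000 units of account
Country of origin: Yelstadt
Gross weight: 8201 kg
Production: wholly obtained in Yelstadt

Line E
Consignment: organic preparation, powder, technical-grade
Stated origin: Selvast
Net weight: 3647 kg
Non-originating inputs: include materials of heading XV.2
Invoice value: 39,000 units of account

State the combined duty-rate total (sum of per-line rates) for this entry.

Line A: inorganic → XV.1; aqueous → XV.1.2; crude → XV.1.2.2. Scheduled 15%. Pellucia agreement on XV.2.3.1: XV.1.2.2 not covered. → 15%.
Line B: organic → XV.2; aqueous → XV.2.3; analytical-grade → XV.2.3.2. Scheduled 2%. No special measure applies. → 2%.
Line C: organic → XV.2; aqueous → XV.2.3; technical-grade → XV.2.3.3. Scheduled 33%. Selvast agreement on XV.4.1: XV.2.3.3 not covered; anti-dumping (Selvast, XV.2): +35%; total 33% + 35% = 68%. → 68%.
Line D: pigment → XV.3; granular → XV.3.1; technical-grade → XV.3.1.1. Scheduled 24%. Yelstadt agreement on XV.3.1: wholly obtained → 18% available; Yelstadt agreement on XV.1.3: XV.3.1.1 not covered; preferential 18%. → 18%.
Line E: organic → XV.2; powder → XV.2.1; technical-grade → XV.2.1.3. Scheduled 30%. Selvast agreement on XV.4.1: XV.2.1.3 not covered; anti-dumping (Selvast, XV.2): +35%; total 30% + 35% = 65%. → 65%.
Sum: 15% + 2% + 68% + 18% + 65% = 168%.

168%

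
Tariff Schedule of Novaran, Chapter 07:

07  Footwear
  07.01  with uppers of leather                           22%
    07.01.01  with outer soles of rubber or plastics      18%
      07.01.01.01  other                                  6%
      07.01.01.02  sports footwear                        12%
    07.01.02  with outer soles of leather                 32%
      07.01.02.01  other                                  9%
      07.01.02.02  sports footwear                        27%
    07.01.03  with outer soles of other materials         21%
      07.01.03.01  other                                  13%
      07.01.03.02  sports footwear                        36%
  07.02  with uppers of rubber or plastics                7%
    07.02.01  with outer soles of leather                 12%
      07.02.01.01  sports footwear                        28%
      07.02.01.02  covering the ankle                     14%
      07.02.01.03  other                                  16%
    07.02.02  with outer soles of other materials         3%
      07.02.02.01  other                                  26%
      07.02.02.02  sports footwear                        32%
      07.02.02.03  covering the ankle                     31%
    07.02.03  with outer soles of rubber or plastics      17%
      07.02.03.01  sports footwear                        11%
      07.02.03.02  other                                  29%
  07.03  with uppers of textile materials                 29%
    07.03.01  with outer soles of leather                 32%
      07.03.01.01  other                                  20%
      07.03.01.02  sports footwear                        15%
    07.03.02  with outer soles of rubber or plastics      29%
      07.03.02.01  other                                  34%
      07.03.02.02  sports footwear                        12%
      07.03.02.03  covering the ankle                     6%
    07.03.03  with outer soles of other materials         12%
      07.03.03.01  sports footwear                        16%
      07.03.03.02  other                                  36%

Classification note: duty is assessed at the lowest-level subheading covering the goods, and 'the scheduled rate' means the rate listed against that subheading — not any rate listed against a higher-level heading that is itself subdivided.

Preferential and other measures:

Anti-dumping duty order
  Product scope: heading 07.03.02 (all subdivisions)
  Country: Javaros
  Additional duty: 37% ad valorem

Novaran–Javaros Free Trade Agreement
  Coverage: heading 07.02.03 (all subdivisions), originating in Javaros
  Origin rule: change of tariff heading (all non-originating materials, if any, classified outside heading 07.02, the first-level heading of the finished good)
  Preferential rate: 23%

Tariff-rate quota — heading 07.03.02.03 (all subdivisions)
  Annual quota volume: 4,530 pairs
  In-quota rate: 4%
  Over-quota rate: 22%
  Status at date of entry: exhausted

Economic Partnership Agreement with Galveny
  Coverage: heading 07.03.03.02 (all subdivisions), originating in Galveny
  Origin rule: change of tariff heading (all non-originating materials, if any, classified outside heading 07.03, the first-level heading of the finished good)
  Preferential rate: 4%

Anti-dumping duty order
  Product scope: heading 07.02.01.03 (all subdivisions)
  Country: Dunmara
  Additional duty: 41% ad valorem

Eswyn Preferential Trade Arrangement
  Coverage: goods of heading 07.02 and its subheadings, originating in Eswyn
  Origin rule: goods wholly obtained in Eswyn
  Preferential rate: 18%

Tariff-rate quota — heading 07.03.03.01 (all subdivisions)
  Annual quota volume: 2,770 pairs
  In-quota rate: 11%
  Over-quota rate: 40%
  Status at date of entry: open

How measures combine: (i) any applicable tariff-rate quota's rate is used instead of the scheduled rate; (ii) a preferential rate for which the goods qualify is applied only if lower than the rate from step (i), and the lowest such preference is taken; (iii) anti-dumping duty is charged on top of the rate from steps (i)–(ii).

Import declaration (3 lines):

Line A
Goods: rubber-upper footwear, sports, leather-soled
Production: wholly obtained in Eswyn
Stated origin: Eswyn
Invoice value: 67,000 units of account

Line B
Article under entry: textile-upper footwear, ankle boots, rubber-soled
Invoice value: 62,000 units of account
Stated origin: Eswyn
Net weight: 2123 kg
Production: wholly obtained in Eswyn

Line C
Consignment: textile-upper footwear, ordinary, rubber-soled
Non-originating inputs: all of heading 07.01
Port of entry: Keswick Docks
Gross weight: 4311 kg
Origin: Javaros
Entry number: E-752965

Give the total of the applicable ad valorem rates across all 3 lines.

111%

Line A: rubber-upper → 07.02; leather-soled → 07.02.01; sports → 07.02.01.01. Scheduled 28%. Eswyn agreement on 07.02: wholly obtained → 18% available; preferential 18%. → 18%.
Line B: textile-upper → 07.03; rubber-soled → 07.03.02; ankle boots → 07.03.02.03. Scheduled 6%. quota on 07.03.02.03 exhausted → over-quota 22%; Eswyn agreement on 07.02: 07.03.02.03 not covered. → 22%.
Line C: textile-upper → 07.03; rubber-soled → 07.03.02; ordinary → 07.03.02.01. Scheduled 34%. Javaros agreement on 07.02.03: 07.03.02.01 not covered; anti-dumping (Javaros, 07.03.02): +37%; total 34% + 37% = 71%. → 71%.
Sum: 18% + 22% + 71% = 111%.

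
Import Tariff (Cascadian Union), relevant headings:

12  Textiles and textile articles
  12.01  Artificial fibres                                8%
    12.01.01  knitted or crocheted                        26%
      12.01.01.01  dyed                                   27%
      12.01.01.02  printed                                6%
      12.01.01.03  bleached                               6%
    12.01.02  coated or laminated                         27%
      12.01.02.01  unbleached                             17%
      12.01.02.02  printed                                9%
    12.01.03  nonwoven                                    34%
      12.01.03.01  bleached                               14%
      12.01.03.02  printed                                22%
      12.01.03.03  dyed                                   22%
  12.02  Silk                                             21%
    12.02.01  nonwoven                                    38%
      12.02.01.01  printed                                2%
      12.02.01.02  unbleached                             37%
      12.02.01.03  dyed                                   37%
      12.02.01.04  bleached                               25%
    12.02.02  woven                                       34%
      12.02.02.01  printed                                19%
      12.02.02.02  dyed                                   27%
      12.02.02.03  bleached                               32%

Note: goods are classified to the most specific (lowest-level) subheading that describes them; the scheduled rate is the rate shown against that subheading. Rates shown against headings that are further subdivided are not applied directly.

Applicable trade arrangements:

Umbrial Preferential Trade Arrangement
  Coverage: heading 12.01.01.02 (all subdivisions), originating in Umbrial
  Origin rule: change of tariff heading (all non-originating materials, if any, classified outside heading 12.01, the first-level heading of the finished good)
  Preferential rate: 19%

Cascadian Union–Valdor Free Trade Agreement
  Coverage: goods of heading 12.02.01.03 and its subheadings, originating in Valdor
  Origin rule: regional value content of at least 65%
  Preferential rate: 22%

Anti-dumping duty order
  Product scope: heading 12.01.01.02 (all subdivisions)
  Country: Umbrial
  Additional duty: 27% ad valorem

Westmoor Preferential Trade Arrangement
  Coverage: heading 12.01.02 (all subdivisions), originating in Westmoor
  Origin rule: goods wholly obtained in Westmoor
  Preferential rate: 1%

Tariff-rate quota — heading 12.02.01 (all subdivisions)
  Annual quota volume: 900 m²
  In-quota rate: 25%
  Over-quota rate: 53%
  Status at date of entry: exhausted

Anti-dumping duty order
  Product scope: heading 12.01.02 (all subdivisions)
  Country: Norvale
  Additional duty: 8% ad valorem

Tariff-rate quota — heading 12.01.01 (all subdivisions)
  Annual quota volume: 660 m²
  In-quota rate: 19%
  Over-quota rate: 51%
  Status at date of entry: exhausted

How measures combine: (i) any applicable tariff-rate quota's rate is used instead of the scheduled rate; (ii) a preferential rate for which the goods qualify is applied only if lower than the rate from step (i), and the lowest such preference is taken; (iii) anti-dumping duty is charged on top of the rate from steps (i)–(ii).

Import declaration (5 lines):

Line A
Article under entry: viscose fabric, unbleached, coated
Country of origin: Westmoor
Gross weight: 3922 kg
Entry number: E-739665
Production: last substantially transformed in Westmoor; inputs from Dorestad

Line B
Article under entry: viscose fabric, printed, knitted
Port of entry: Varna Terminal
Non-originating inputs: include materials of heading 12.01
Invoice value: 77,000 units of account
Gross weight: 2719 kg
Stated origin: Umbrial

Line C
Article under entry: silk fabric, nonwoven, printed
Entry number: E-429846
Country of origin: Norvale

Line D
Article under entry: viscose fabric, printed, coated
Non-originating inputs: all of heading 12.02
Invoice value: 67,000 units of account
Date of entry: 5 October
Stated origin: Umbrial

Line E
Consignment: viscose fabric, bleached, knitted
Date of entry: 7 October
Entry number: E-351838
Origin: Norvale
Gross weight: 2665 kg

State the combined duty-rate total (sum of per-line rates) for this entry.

Line A: viscose → 12.01; coated → 12.01.02; unbleached → 12.01.02.01. Scheduled 17%. Westmoor agreement on 12.01.02: not wholly obtained. → 17%.
Line B: viscose → 12.01; knitted → 12.01.01; printed → 12.01.01.02. Scheduled 6%. quota on 12.01.01 exhausted → over-quota 51%; Umbrial agreement on 12.01.01.02: CTH not met; anti-dumping (Umbrial, 12.01.01.02): +27%; total 51% + 27% = 78%. → 78%.
Line C: silk → 12.02; nonwoven → 12.02.01; printed → 12.02.01.01. Scheduled 2%. quota on 12.02.01 exhausted → over-quota 53%. → 53%.
Line D: viscose → 12.01; coated → 12.01.02; printed → 12.01.02.02. Scheduled 9%. Umbrial agreement on 12.01.01.02: 12.01.02.02 not covered. → 9%.
Line E: viscose → 12.01; knitted → 12.01.01; bleached → 12.01.01.03. Scheduled 6%. quota on 12.01.01 exhausted → over-quota 51%. → 51%.
Sum: 17% + 78% + 53% + 9% + 51% = 208%.

208%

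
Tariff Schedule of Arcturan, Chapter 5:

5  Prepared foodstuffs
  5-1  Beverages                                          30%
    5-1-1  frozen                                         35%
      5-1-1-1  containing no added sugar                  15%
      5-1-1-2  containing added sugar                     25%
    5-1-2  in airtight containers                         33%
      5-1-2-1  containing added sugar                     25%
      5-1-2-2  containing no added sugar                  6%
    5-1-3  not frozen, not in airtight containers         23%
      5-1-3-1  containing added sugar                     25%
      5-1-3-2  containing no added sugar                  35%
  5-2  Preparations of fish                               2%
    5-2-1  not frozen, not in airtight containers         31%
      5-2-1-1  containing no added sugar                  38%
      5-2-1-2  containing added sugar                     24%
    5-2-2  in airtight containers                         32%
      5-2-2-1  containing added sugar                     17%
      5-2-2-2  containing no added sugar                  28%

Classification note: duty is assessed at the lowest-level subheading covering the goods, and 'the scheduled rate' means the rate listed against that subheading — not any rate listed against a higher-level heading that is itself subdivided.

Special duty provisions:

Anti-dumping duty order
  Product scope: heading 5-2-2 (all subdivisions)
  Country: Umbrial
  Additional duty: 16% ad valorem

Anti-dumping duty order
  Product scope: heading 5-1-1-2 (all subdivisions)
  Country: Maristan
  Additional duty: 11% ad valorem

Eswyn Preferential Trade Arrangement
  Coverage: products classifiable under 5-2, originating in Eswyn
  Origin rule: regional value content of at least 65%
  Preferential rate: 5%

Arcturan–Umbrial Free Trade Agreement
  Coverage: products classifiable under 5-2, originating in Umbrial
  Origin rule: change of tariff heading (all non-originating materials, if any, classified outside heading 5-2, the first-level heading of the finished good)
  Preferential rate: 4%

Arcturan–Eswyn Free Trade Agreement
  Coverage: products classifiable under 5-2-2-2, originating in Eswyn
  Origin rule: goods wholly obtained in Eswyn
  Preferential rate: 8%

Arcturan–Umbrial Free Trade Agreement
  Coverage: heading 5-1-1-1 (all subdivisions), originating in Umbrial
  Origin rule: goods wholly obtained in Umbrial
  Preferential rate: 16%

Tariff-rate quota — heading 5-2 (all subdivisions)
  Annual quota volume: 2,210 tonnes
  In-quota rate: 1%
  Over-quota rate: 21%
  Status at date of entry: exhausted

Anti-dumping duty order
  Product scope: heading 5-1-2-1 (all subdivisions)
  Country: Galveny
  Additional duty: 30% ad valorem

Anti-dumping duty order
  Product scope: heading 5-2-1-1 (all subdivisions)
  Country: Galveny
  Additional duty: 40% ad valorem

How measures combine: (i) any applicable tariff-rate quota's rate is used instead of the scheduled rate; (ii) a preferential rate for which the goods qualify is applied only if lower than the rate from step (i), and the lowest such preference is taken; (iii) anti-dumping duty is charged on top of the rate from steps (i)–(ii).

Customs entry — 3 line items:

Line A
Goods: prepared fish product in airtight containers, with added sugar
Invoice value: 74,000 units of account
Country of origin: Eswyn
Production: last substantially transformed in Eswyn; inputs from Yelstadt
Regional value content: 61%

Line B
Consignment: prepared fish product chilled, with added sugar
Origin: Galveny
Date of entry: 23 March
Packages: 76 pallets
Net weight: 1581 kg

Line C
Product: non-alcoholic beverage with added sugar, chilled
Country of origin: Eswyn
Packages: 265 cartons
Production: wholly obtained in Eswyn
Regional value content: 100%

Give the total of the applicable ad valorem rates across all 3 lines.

67%

Line A: prepared fish product → 5-2; in airtight containers → 5-2-2; with added sugar → 5-2-2-1. Scheduled 17%. quota on 5-2 exhausted → over-quota 21%; Eswyn agreement on 5-2: RVC < 65%; Eswyn agreement on 5-2-2-2: 5-2-2-1 not covered. → 21%.
Line B: prepared fish product → 5-2; chilled → 5-2-1; with added sugar → 5-2-1-2. Scheduled 24%. quota on 5-2 exhausted → over-quota 21%. → 21%.
Line C: non-alcoholic beverage → 5-1; chilled → 5-1-3; with added sugar → 5-1-3-1. Scheduled 25%. Eswyn agreement on 5-2: 5-1-3-1 not covered; Eswyn agreement on 5-2-2-2: 5-1-3-1 not covered. → 25%.
Sum: 21% + 21% + 25% = 67%.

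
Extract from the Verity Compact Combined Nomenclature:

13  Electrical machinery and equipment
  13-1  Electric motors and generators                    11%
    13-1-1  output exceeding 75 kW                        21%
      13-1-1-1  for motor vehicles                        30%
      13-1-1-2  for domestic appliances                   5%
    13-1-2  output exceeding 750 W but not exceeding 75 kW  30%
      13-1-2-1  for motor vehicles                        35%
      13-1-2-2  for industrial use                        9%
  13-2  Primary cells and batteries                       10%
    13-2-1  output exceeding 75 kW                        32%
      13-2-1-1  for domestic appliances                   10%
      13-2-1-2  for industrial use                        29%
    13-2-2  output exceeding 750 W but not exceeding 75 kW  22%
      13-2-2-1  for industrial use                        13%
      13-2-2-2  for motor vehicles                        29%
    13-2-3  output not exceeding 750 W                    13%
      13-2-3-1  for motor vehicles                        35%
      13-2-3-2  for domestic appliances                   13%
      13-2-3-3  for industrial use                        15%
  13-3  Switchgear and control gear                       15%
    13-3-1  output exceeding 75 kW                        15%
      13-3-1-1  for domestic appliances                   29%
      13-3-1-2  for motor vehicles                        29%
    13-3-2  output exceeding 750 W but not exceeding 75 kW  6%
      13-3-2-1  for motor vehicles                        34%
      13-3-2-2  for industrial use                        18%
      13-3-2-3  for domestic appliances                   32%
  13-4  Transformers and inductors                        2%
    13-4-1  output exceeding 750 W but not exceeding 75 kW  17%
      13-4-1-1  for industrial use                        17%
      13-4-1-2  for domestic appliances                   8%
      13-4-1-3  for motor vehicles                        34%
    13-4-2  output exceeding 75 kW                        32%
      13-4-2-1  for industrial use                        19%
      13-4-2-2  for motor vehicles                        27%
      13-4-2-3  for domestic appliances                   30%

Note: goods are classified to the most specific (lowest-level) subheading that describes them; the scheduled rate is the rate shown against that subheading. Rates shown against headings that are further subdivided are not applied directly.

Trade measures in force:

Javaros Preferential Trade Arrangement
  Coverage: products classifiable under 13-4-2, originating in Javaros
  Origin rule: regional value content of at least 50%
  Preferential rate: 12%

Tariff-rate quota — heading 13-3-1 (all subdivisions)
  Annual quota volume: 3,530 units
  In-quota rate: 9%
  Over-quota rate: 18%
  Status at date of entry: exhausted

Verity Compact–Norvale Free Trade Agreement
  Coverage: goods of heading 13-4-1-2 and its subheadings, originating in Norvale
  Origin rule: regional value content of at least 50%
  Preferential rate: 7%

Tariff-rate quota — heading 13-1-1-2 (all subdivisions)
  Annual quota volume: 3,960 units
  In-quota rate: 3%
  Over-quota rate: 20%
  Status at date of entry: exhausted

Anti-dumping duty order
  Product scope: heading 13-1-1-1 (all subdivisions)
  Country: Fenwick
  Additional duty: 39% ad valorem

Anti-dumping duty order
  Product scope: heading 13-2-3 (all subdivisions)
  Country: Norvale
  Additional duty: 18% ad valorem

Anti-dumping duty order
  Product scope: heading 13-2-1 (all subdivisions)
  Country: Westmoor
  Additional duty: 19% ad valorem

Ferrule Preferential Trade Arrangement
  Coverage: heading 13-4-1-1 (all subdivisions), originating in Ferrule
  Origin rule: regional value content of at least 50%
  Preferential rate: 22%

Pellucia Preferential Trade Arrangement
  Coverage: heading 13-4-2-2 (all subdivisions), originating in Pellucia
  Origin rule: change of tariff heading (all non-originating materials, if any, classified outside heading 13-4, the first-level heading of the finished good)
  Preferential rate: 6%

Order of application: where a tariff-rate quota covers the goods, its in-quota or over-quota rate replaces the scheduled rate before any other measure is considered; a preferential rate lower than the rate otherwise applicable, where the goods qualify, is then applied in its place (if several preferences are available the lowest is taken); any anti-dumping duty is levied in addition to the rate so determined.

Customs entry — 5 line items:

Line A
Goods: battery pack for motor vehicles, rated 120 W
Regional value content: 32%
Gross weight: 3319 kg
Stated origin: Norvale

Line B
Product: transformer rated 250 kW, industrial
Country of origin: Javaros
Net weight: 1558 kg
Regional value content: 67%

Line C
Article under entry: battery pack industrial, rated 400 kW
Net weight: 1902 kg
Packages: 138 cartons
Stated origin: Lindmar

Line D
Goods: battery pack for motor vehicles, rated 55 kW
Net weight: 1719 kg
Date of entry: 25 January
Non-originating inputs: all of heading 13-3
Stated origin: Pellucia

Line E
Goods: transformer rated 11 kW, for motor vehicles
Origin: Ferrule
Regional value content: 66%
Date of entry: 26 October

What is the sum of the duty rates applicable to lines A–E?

Line A: battery pack → 13-2; rated 120 W → 13-2-3; for motor vehicles → 13-2-3-1. Scheduled 35%. Norvale agreement on 13-4-1-2: 13-2-3-1 not covered; anti-dumping (Norvale, 13-2-3): +18%; total 35% + 18% = 53%. → 53%.
Line B: transformer → 13-4; rated 250 kW → 13-4-2; industrial → 13-4-2-1. Scheduled 19%. Javaros agreement on 13-4-2: RVC ≥ 50% → 12% available; preferential 12%. → 12%.
Line C: battery pack → 13-2; rated 400 kW → 13-2-1; industrial → 13-2-1-2. Scheduled 29%. No special measure applies. → 29%.
Line D: battery pack → 13-2; rated 55 kW → 13-2-2; for motor vehicles → 13-2-2-2. Scheduled 29%. Pellucia agreement on 13-4-2-2: 13-2-2-2 not covered. → 29%.
Line E: transformer → 13-4; rated 11 kW → 13-4-1; for motor vehicles → 13-4-1-3. Scheduled 34%. Ferrule agreement on 13-4-1-1: 13-4-1-3 not covered. → 34%.
Sum: 53% + 12% + 29% + 29% + 34% = 157%.

157%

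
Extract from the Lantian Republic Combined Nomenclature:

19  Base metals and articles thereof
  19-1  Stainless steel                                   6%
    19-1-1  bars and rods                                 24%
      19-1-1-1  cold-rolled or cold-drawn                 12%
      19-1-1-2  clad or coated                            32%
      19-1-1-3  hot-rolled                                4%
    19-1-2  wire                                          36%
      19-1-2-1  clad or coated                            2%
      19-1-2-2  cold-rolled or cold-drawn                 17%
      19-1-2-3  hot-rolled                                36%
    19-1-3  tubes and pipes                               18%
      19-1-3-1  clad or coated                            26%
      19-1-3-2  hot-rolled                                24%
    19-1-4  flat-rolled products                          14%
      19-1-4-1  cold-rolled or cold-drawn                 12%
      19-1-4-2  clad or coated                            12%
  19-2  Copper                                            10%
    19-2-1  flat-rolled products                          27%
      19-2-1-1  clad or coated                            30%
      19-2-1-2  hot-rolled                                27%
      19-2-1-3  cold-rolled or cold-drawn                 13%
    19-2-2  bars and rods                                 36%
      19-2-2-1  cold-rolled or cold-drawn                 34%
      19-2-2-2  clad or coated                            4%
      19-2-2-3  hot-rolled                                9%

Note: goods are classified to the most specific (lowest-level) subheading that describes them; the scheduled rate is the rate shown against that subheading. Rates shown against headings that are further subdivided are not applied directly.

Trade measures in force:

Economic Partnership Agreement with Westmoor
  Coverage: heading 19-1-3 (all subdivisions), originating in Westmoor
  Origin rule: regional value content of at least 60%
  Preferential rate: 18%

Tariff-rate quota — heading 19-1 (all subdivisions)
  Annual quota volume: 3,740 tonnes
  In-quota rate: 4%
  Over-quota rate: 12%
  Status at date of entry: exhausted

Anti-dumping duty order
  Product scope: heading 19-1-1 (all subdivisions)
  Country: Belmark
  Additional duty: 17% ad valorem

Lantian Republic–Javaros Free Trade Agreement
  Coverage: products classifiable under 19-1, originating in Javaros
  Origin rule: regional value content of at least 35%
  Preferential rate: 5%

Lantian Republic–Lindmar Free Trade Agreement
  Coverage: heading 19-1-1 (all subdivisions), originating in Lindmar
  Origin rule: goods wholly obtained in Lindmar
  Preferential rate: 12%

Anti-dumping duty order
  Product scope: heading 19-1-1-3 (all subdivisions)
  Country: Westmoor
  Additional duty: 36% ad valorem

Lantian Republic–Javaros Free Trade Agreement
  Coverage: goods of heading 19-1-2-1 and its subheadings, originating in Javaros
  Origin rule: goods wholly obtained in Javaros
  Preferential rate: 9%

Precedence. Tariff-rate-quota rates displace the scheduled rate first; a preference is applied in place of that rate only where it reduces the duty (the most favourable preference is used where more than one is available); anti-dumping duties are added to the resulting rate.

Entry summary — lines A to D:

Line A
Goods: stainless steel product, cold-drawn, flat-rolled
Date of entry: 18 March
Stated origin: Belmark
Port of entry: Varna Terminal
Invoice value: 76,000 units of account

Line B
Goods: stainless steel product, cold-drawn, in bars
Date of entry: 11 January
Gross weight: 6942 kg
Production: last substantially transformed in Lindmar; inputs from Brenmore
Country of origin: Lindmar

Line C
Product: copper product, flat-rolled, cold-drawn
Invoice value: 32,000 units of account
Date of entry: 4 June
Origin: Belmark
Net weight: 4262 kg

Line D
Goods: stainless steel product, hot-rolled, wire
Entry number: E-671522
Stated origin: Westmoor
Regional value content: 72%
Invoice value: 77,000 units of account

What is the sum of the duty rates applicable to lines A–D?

49%

Line A: stainless steel → 19-1; flat-rolled → 19-1-4; cold-drawn → 19-1-4-1. Scheduled 12%. quota on 19-1 exhausted → over-quota 12%. → 12%.
Line B: stainless steel → 19-1; in bars → 19-1-1; cold-drawn → 19-1-1-1. Scheduled 12%. quota on 19-1 exhausted → over-quota 12%; Lindmar agreement on 19-1-1: not wholly obtained. → 12%.
Line C: copper → 19-2; flat-rolled → 19-2-1; cold-drawn → 19-2-1-3. Scheduled 13%. No special measure applies. → 13%.
Line D: stainless steel → 19-1; wire → 19-1-2; hot-rolled → 19-1-2-3. Scheduled 36%. quota on 19-1 exhausted → over-quota 12%; Westmoor agreement on 19-1-3: 19-1-2-3 not covered. → 12%.
Sum: 12% + 12% + 13% + 12% = 49%.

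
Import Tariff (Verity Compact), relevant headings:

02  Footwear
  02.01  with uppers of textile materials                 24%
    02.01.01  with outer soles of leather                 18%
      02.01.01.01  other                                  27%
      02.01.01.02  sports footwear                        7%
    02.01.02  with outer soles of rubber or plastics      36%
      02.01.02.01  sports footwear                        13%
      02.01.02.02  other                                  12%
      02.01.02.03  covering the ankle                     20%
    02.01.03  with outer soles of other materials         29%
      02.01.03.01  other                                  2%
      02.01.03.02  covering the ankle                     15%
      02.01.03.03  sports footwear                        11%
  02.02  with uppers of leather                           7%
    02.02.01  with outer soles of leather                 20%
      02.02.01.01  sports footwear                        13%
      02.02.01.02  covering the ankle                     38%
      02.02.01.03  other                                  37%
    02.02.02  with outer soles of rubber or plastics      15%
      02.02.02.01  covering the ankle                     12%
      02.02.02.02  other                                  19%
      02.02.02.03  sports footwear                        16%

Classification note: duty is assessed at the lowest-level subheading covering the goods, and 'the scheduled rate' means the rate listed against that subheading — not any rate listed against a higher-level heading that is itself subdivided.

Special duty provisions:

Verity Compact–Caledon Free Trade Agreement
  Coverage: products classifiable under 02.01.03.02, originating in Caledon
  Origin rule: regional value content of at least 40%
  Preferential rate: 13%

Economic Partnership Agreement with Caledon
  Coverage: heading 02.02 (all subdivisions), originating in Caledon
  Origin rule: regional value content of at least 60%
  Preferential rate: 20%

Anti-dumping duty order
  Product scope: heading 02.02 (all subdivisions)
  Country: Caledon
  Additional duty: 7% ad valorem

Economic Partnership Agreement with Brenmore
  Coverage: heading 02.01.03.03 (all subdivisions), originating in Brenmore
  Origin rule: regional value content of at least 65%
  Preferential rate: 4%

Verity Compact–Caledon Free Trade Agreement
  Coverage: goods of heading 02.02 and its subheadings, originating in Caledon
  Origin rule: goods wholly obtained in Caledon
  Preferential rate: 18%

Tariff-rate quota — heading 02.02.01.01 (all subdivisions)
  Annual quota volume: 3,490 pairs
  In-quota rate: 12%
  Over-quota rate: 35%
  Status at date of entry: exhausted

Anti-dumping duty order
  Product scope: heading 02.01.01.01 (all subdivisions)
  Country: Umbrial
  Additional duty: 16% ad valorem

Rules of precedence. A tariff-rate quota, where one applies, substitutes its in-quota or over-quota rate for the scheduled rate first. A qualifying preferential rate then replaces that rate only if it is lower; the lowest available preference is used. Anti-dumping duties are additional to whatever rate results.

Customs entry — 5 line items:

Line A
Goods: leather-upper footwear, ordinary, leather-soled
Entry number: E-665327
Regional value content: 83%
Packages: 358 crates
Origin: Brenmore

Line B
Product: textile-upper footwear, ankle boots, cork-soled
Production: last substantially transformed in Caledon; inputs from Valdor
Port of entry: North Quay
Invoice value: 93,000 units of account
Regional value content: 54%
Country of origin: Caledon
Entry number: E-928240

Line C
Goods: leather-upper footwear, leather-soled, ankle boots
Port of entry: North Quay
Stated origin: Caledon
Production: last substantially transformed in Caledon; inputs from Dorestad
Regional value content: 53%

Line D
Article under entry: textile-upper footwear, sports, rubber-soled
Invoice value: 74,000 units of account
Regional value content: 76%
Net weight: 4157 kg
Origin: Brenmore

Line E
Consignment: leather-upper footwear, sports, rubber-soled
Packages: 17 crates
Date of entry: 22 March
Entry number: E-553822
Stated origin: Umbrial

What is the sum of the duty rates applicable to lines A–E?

124%

Line A: leather-upper → 02.02; leather-soled → 02.02.01; ordinary → 02.02.01.03. Scheduled 37%. Brenmore agreement on 02.01.03.03: 02.02.01.03 not covered. → 37%.
Line B: textile-upper → 02.01; cork-soled → 02.01.03; ankle boots → 02.01.03.02. Scheduled 15%. Caledon agreement on 02.01.03.02: RVC ≥ 40% → 13% available; Caledon agreement on 02.02: 02.01.03.02 not covered; Caledon agreement on 02.02: 02.01.03.02 not covered; preferential 13%. → 13%.
Line C: leather-upper → 02.02; leather-soled → 02.02.01; ankle boots → 02.02.01.02. Scheduled 38%. Caledon agreement on 02.01.03.02: 02.02.01.02 not covered; Caledon agreement on 02.02: RVC < 60%; Caledon agreement on 02.02: not wholly obtained; anti-dumping (Caledon, 02.02): +7%; total 38% + 7% = 45%. → 45%.
Line D: textile-upper → 02.01; rubber-soled → 02.01.02; sports → 02.01.02.01. Scheduled 13%. Brenmore agreement on 02.01.03.03: 02.01.02.01 not covered. → 13%.
Line E: leather-upper → 02.02; rubber-soled → 02.02.02; sports → 02.02.02.03. Scheduled 16%. No special measure applies. → 16%.
Sum: 37% + 13% + 45% + 13% + 16% = 124%.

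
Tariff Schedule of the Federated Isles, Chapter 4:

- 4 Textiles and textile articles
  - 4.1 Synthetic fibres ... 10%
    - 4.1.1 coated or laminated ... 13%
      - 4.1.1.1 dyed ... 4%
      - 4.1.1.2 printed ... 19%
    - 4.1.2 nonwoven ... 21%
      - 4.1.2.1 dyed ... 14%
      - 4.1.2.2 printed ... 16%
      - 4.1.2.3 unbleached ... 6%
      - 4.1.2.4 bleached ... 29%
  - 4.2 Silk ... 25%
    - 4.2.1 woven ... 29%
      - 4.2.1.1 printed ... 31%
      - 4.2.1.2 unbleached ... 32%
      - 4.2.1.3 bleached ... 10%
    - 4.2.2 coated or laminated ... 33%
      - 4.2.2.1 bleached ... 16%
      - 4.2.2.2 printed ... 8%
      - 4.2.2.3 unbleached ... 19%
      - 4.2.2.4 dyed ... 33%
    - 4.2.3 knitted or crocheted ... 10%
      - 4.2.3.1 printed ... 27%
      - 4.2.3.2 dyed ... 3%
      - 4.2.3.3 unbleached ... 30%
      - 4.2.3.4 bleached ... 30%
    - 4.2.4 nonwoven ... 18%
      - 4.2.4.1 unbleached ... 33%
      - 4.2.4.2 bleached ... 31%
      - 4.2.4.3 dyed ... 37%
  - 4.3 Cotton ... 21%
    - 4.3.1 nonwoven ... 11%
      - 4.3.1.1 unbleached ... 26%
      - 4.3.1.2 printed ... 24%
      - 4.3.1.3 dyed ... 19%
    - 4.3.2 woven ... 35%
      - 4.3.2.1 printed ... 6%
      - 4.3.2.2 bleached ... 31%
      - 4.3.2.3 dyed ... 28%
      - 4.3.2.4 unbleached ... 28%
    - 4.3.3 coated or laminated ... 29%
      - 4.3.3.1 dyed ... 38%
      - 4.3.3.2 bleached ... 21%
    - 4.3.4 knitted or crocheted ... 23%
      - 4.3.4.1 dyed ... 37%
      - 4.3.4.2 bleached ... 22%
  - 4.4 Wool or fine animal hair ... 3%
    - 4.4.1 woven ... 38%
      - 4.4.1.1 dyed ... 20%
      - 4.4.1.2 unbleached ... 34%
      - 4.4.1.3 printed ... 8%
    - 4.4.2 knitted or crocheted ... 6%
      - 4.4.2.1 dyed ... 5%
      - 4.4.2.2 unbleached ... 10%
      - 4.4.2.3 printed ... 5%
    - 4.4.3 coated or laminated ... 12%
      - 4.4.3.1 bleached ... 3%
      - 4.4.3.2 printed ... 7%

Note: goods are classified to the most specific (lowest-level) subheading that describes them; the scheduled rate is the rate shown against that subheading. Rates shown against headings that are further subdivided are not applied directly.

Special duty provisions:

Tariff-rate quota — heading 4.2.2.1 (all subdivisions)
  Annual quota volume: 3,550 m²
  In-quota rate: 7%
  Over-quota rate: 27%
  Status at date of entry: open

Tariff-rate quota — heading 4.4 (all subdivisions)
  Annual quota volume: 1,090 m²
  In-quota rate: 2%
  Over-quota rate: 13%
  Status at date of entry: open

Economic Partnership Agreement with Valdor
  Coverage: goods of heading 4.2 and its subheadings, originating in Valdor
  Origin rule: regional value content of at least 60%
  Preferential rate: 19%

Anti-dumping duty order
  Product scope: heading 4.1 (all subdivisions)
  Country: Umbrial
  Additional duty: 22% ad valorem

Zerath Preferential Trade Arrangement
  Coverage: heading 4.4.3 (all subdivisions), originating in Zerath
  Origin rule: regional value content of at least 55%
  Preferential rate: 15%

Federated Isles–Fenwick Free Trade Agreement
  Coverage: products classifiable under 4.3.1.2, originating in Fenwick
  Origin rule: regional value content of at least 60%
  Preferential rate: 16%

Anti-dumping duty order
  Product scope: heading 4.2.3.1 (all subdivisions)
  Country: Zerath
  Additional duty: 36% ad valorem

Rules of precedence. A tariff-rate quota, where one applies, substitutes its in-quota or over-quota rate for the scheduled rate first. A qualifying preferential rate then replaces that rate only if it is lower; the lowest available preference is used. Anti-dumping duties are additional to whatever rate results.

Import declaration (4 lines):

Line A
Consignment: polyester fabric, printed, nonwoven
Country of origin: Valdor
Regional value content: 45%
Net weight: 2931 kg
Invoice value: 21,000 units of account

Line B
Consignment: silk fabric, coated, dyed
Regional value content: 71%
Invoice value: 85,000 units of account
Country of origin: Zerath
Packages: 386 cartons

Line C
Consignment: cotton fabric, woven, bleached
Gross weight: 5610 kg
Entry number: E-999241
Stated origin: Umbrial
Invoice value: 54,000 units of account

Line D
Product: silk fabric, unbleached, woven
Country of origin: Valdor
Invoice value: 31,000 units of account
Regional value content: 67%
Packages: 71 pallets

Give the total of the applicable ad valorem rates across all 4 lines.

99%

Line A: polyester → 4.1; nonwoven → 4.1.2; printed → 4.1.2.2. Scheduled 16%. Valdor agreement on 4.2: 4.1.2.2 not covered. → 16%.
Line B: silk → 4.2; coated → 4.2.2; dyed → 4.2.2.4. Scheduled 33%. Zerath agreement on 4.4.3: 4.2.2.4 not covered. → 33%.
Line C: cotton → 4.3; woven → 4.3.2; bleached → 4.3.2.2. Scheduled 31%. No special measure applies. → 31%.
Line D: silk → 4.2; woven → 4.2.1; unbleached → 4.2.1.2. Scheduled 32%. Valdor agreement on 4.2: RVC ≥ 60% → 19% available; preferential 19%. → 19%.
Sum: 16% + 33% + 31% + 19% = 99%.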